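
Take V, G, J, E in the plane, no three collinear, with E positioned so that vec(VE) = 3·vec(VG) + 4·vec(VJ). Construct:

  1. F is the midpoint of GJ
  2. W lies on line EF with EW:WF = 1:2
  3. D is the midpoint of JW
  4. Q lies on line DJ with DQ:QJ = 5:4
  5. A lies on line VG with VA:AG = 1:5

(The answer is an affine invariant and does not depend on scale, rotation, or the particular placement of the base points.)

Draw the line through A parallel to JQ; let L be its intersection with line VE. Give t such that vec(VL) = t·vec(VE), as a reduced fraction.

Set V = (0, 0), G = (1, 0), J = (0, 1), E = (3, 4); any affine frame gives the same invariant.
1. F is the midpoint of GJ ⇒ F = (1/2, 1/2)
2. W lies on line EF with EW:WF = 1:2 ⇒ W = (13/6, 17/6)
3. D is the midpoint of JW ⇒ D = (13/12, 23/12)
4. Q lies on line DJ with DQ:QJ = 5:4 ⇒ Q = (13/27, 38/27)
5. A lies on line VG with VA:AG = 1:5 ⇒ A = (1/6, 0)
through A parallel to JQ: direction (13/27, 11/27); meets VE at L = (-11/38, -22/57)
L = V + t·(E−V) with t = -11/114

t = -11/114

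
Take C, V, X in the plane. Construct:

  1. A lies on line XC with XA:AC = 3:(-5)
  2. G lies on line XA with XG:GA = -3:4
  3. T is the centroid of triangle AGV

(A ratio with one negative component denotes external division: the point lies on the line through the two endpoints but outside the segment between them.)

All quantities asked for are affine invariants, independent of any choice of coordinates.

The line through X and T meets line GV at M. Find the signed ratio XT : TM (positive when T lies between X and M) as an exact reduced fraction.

XT:TM = 5/4

Choose coordinates C = (0, 0), V = (1, 0), X = (0, 1).
1. A lies on line XC with XA:AC = 3:(-5) ⇒ A = (0, 5/2)
2. G lies on line XA with XG:GA = -3:4 ⇒ G = (0, -7/2)
3. T is the centroid of triangle AGV ⇒ T = (1/3, -1/3)
line XT meets GV at M = (3/5, -7/5)
T = X + t·(M−X) with t = 5/9, so XT:TM = 5/9:4/9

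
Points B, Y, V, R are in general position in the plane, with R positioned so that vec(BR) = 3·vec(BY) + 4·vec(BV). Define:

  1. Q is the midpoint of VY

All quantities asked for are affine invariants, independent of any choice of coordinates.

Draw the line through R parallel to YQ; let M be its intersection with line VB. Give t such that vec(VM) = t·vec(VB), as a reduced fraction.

Set B = (0, 0), Y = (1, 0), V = (0, 1), R = (3, 4); any affine frame gives the same invariant.
1. Q is the midpoint of VY ⇒ Q = (1/2, 1/2)
through R parallel to YQ: direction (-1/2, 1/2); meets VB at M = (0, 7)
M = V + t·(B−V) with t = -6

t = -6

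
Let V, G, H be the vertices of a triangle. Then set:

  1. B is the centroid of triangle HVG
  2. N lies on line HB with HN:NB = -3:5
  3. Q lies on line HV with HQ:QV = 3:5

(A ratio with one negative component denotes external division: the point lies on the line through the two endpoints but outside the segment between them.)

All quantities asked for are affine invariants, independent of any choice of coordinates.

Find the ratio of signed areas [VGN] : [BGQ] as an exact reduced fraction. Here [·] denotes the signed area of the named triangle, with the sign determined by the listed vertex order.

Set V = (0, 0), G = (1, 0), H = (0, 1); any affine frame gives the same invariant.
1. B is the centroid of triangle HVG ⇒ B = (1/3, 1/3)
2. N lies on line HB with HN:NB = -3:5 ⇒ N = (-1/2, 2)
3. Q lies on line HV with HQ:QV = 3:5 ⇒ Q = (0, 5/8)
2·[VGN] = 2, 2·[BGQ] = 1/12
[VGN]:[BGQ] = 2:1/12 = 24

[VGN]:[BGQ] = 24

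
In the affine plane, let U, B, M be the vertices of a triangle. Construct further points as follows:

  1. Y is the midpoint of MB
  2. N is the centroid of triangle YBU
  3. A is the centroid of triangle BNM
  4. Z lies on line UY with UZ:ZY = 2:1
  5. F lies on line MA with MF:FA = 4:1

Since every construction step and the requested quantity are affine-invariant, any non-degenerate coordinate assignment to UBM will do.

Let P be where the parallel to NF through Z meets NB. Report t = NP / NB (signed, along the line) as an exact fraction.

Set U = (0, 0), B = (1, 0), M = (0, 1); any affine frame gives the same invariant.
1. Y is the midpoint of MB ⇒ Y = (1/2, 1/2)
2. N is the centroid of triangle YBU ⇒ N = (1/2, 1/6)
3. A is the centroid of triangle BNM ⇒ A = (1/2, 7/18)
4. Z lies on line UY with UZ:ZY = 2:1 ⇒ Z = (1/3, 1/3)
5. F lies on line MA with MF:FA = 4:1 ⇒ F = (2/5, 23/45)
through Z parallel to NF: direction (-1/10, 31/90); meets NB at P = (31/84, 53/252)
P = N + t·(B−N) with t = -11/42

t = -11/42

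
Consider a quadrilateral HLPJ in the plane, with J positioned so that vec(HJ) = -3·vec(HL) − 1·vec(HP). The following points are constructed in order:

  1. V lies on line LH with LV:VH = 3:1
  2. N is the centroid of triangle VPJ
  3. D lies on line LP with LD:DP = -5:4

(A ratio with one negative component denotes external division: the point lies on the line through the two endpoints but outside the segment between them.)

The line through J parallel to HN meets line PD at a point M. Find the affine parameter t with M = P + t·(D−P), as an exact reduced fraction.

Work in coordinates with H = (0, 0), L = (1, 0), P = (0, 1), J = (-3, -1).
1. V lies on line LH with LV:VH = 3:1 ⇒ V = (1/4, 0)
2. N is the centroid of triangle VPJ ⇒ N = (-11/12, 0)
3. D lies on line LP with LD:DP = -5:4 ⇒ D = (-4, 5)
through J parallel to HN: direction (-11/12, 0); meets PD at M = (2, -1)
M = P + t·(D−P) with t = -1/2

t = -1/2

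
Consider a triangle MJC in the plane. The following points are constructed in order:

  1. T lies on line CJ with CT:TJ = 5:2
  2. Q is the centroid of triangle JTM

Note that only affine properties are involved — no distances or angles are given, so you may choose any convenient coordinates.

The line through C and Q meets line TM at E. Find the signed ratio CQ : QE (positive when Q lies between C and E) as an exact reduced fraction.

CQ:QE = -17/2

Work in coordinates with M = (0, 0), J = (1, 0), C = (0, 1).
1. T lies on line CJ with CT:TJ = 5:2 ⇒ T = (5/7, 2/7)
2. Q is the centroid of triangle JTM ⇒ Q = (4/7, 2/21)
line CQ meets TM at E = (60/119, 24/119)
Q = C + t·(E−C) with t = 17/15, so CQ:QE = 17/15:-2/15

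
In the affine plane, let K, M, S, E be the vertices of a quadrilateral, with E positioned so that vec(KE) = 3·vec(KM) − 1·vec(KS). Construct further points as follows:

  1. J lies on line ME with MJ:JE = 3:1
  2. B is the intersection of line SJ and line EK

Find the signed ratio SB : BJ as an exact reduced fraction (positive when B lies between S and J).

SB:BJ = -12

Set K = (0, 0), M = (1, 0), S = (0, 1), E = (3, -1); any affine frame gives the same invariant.
1. J lies on line ME with MJ:JE = 3:1 ⇒ J = (5/2, -3/4)
2. B is the intersection of line SJ and line EK ⇒ B = (30/11, -10/11)
B = S + t·(J−S) with t = 12/11, so SB:BJ = t:(1−t) = 12/11:-1/11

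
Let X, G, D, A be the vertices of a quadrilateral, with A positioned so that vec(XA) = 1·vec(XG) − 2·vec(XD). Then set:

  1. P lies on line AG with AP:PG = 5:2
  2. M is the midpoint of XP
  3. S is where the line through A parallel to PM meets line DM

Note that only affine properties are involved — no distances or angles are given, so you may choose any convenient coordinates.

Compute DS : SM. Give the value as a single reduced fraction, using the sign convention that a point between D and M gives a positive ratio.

Work in coordinates with X = (0, 0), G = (1, 0), D = (0, 1), A = (1, -2).
1. P lies on line AG with AP:PG = 5:2 ⇒ P = (1, -4/7)
2. M is the midpoint of XP ⇒ M = (1/2, -2/7)
3. S is where the line through A parallel to PM meets line DM ⇒ S = (17/14, -104/49)
S = D + t·(M−D) with t = 17/7, so DS:SM = t:(1−t) = 17/7:-10/7

DS:SM = -17/10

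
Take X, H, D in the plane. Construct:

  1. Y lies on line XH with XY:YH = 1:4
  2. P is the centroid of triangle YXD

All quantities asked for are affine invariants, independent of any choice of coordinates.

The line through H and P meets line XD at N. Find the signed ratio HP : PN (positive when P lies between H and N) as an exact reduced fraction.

HP:PN = 14

Choose coordinates X = (0, 0), H = (1, 0), D = (0, 1).
1. Y lies on line XH with XY:YH = 1:4 ⇒ Y = (1/5, 0)
2. P is the centroid of triangle YXD ⇒ P = (1/15, 1/3)
line HP meets XD at N = (0, 5/14)
P = H + t·(N−H) with t = 14/15, so HP:PN = 14/15:1/15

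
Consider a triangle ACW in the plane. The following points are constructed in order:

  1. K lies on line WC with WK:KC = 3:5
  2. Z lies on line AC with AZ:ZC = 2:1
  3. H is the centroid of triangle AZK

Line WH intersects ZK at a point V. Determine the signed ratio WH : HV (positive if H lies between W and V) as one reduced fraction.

WH:HV = -1/10

Choose coordinates A = (0, 0), C = (1, 0), W = (0, 1).
1. K lies on line WC with WK:KC = 3:5 ⇒ K = (3/8, 5/8)
2. Z lies on line AC with AZ:ZC = 2:1 ⇒ Z = (2/3, 0)
3. H is the centroid of triangle AZK ⇒ H = (25/72, 5/24)
line WH meets ZK at V = (-25/8, 65/8)
H = W + t·(V−W) with t = -1/9, so WH:HV = -1/9:10/9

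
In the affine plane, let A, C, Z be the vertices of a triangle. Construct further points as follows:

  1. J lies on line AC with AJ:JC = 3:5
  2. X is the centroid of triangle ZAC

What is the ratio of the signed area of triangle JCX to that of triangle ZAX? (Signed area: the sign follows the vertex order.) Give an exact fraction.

Work in coordinates with A = (0, 0), C = (1, 0), Z = (0, 1).
1. J lies on line AC with AJ:JC = 3:5 ⇒ J = (3/8, 0)
2. X is the centroid of triangle ZAC ⇒ X = (1/3, 1/3)
2·[JCX] = 5/24, 2·[ZAX] = 1/3
[JCX]:[ZAX] = 5/24:1/3 = 5/8

[JCX]:[ZAX] = 5/8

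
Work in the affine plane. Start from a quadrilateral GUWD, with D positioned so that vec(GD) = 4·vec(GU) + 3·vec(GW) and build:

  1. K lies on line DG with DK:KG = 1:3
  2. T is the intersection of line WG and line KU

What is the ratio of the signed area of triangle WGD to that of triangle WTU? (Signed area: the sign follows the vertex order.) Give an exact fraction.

Assign G = (0, 0), U = (1, 0), W = (0, 1), D = (4, 3) — the answer is frame-independent, so this choice is without loss of generality.
1. K lies on line DG with DK:KG = 1:3 ⇒ K = (3, 9/4)
2. T is the intersection of line WG and line KU ⇒ T = (0, -9/8)
2·[WGD] = 4, 2·[WTU] = 17/8
[WGD]:[WTU] = 4:17/8 = 32/17

[WGD]:[WTU] = 32/17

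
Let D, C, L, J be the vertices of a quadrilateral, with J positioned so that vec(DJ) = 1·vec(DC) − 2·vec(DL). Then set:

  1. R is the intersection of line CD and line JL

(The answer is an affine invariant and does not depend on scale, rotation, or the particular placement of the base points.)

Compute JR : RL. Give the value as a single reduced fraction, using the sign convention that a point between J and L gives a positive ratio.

JR:RL = 2

Set D = (0, 0), C = (1, 0), L = (0, 1), J = (1, -2); any affine frame gives the same invariant.
1. R is the intersection of line CD and line JL ⇒ R = (1/3, 0)
R = J + t·(L−J) with t = 2/3, so JR:RL = t:(1−t) = 2/3:1/3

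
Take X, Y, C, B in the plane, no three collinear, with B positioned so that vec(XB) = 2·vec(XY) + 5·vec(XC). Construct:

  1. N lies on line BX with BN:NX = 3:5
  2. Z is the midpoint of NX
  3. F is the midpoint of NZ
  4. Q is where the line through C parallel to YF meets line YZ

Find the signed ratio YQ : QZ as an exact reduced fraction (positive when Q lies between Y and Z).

YQ:QZ = -73/48

Set X = (0, 0), Y = (1, 0), C = (0, 1), B = (2, 5); any affine frame gives the same invariant.
1. N lies on line BX with BN:NX = 3:5 ⇒ N = (5/4, 25/8)
2. Z is the midpoint of NX ⇒ Z = (5/8, 25/16)
3. F is the midpoint of NZ ⇒ F = (15/16, 75/32)
4. Q is where the line through C parallel to YF meets line YZ ⇒ Q = (-19/200, 73/16)
Q = Y + t·(Z−Y) with t = 73/25, so YQ:QZ = t:(1−t) = 73/25:-48/25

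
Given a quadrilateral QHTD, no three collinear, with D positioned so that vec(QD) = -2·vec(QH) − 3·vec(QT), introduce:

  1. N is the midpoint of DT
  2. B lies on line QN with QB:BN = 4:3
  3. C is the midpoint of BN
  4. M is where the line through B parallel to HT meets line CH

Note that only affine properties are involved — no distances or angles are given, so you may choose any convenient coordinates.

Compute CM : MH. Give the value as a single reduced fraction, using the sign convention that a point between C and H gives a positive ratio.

CM:MH = 1/5

Choose coordinates Q = (0, 0), H = (1, 0), T = (0, 1), D = (-2, -3).
1. N is the midpoint of DT ⇒ N = (-1, -1)
2. B lies on line QN with QB:BN = 4:3 ⇒ B = (-4/7, -4/7)
3. C is the midpoint of BN ⇒ C = (-11/14, -11/14)
4. M is where the line through B parallel to HT meets line CH ⇒ M = (-41/84, -55/84)
M = C + t·(H−C) with t = 1/6, so CM:MH = t:(1−t) = 1/6:5/6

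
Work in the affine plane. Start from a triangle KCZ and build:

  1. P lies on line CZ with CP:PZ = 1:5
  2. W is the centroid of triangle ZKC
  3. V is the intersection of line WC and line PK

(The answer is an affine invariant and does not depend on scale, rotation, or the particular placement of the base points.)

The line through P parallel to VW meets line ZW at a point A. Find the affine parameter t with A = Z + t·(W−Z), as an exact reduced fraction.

t = 5/6

Work in coordinates with K = (0, 0), C = (1, 0), Z = (0, 1).
1. P lies on line CZ with CP:PZ = 1:5 ⇒ P = (5/6, 1/6)
2. W is the centroid of triangle ZKC ⇒ W = (1/3, 1/3)
3. V is the intersection of line WC and line PK ⇒ V = (5/7, 1/7)
through P parallel to VW: direction (-8/21, 4/21); meets ZW at A = (5/18, 4/9)
A = Z + t·(W−Z) with t = 5/6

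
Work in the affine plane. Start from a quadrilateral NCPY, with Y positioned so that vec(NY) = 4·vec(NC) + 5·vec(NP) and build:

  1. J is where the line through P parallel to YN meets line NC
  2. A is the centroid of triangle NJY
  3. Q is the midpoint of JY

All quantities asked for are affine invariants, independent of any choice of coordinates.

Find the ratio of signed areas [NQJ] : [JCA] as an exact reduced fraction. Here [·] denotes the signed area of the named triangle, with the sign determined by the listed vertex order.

Choose coordinates N = (0, 0), C = (1, 0), P = (0, 1), Y = (4, 5).
1. J is where the line through P parallel to YN meets line NC ⇒ J = (-4/5, 0)
2. A is the centroid of triangle NJY ⇒ A = (16/15, 5/3)
3. Q is the midpoint of JY ⇒ Q = (8/5, 5/2)
2·[NQJ] = 2, 2·[JCA] = 3
[NQJ]:[JCA] = 2:3 = 2/3

[NQJ]:[JCA] = 2/3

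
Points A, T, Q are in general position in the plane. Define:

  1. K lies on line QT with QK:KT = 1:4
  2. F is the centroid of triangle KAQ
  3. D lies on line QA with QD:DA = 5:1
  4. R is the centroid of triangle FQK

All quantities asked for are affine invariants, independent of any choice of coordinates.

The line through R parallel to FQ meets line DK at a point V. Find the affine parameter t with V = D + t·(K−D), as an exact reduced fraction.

Assign A = (0, 0), T = (1, 0), Q = (0, 1) — the answer is frame-independent, so this choice is without loss of generality.
1. K lies on line QT with QK:KT = 1:4 ⇒ K = (1/5, 4/5)
2. F is the centroid of triangle KAQ ⇒ F = (1/15, 3/5)
3. D lies on line QA with QD:DA = 5:1 ⇒ D = (0, 1/6)
4. R is the centroid of triangle FQK ⇒ R = (4/45, 4/5)
through R parallel to FQ: direction (-1/15, 2/5); meets DK at V = (7/55, 94/165)
V = D + t·(K−D) with t = 7/11

t = 7/11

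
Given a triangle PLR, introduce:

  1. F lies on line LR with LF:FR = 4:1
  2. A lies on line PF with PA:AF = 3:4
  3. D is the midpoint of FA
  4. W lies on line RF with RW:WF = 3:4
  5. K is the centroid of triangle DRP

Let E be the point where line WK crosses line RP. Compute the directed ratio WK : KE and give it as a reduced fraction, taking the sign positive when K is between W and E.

Set P = (0, 0), L = (1, 0), R = (0, 1); any affine frame gives the same invariant.
1. F lies on line LR with LF:FR = 4:1 ⇒ F = (1/5, 4/5)
2. A lies on line PF with PA:AF = 3:4 ⇒ A = (3/35, 12/35)
3. D is the midpoint of FA ⇒ D = (1/7, 4/7)
4. W lies on line RF with RW:WF = 3:4 ⇒ W = (3/35, 32/35)
5. K is the centroid of triangle DRP ⇒ K = (1/21, 11/21)
line WK meets RP at E = (0, 1/28)
K = W + t·(E−W) with t = 4/9, so WK:KE = 4/9:5/9

WK:KE = 4/5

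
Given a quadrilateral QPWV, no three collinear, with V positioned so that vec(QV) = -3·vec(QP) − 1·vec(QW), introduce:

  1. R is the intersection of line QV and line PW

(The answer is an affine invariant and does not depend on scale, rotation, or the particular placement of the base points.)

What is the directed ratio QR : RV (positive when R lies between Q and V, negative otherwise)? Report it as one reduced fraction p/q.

Choose coordinates Q = (0, 0), P = (1, 0), W = (0, 1), V = (-3, -1).
1. R is the intersection of line QV and line PW ⇒ R = (3/4, 1/4)
R = Q + t·(V−Q) with t = -1/4, so QR:RV = t:(1−t) = -1/4:5/4

QR:RV = -1/5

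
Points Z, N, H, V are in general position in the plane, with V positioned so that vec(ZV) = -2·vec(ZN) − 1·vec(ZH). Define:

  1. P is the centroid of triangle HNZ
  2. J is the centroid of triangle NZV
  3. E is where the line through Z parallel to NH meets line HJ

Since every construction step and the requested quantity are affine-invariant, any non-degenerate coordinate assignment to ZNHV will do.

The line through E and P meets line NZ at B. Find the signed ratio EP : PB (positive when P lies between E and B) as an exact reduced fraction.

Work in coordinates with Z = (0, 0), N = (1, 0), H = (0, 1), V = (-2, -1).
1. P is the centroid of triangle HNZ ⇒ P = (1/3, 1/3)
2. J is the centroid of triangle NZV ⇒ J = (-1/3, -1/3)
3. E is where the line through Z parallel to NH meets line HJ ⇒ E = (-1/5, 1/5)
line EP meets NZ at B = (-1, 0)
P = E + t·(B−E) with t = -2/3, so EP:PB = -2/3:5/3

EP:PB = -2/5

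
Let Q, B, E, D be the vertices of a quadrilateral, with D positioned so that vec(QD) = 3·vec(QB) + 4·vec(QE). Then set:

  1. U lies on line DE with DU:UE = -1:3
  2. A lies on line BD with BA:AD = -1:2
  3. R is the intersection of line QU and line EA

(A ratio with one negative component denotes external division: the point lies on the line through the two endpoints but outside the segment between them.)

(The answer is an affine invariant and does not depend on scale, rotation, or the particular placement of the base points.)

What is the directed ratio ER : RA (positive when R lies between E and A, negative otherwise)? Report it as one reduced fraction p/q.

ER:RA = 9/25

Assign Q = (0, 0), B = (1, 0), E = (0, 1), D = (3, 4) — the answer is frame-independent, so this choice is without loss of generality.
1. U lies on line DE with DU:UE = -1:3 ⇒ U = (9/2, 11/2)
2. A lies on line BD with BA:AD = -1:2 ⇒ A = (-1, -4)
3. R is the intersection of line QU and line EA ⇒ R = (-9/34, -11/34)
R = E + t·(A−E) with t = 9/34, so ER:RA = t:(1−t) = 9/34:25/34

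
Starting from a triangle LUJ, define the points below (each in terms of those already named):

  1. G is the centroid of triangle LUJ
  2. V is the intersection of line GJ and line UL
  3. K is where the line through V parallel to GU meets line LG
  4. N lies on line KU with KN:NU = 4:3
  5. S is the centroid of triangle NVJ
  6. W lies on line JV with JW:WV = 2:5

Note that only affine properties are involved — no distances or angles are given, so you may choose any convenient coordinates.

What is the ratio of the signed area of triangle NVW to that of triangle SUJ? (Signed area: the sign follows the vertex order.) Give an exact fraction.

[NVW]:[SUJ] = -75/154

Choose coordinates L = (0, 0), U = (1, 0), J = (0, 1).
1. G is the centroid of triangle LUJ ⇒ G = (1/3, 1/3)
2. V is the intersection of line GJ and line UL ⇒ V = (1/2, 0)
3. K is where the line through V parallel to GU meets line LG ⇒ K = (1/6, 1/6)
4. N lies on line KU with KN:NU = 4:3 ⇒ N = (9/14, 1/14)
5. S is the centroid of triangle NVJ ⇒ S = (8/21, 5/14)
6. W lies on line JV with JW:WV = 2:5 ⇒ W = (1/7, 5/7)
2·[NVW] = -25/196, 2·[SUJ] = 11/42
[NVW]:[SUJ] = -25/196:11/42 = -75/154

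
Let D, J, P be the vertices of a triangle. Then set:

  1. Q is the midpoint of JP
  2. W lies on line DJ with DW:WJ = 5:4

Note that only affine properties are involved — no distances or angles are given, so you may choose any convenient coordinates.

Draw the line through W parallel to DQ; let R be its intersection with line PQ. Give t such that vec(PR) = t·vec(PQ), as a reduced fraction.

t = 14/9

Assign D = (0, 0), J = (1, 0), P = (0, 1) — the answer is frame-independent, so this choice is without loss of generality.
1. Q is the midpoint of JP ⇒ Q = (1/2, 1/2)
2. W lies on line DJ with DW:WJ = 5:4 ⇒ W = (5/9, 0)
through W parallel to DQ: direction (1/2, 1/2); meets PQ at R = (7/9, 2/9)
R = P + t·(Q−P) with t = 14/9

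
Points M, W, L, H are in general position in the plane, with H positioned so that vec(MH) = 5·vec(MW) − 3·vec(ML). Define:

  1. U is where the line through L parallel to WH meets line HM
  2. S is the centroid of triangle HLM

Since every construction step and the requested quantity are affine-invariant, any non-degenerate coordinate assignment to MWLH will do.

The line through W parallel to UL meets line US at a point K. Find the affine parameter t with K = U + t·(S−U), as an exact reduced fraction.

t = 3/5

Assign M = (0, 0), W = (1, 0), L = (0, 1), H = (5, -3) — the answer is frame-independent, so this choice is without loss of generality.
1. U is where the line through L parallel to WH meets line HM ⇒ U = (20/3, -4)
2. S is the centroid of triangle HLM ⇒ S = (5/3, -2/3)
through W parallel to UL: direction (-20/3, 5); meets US at K = (11/3, -2)
K = U + t·(S−U) with t = 3/5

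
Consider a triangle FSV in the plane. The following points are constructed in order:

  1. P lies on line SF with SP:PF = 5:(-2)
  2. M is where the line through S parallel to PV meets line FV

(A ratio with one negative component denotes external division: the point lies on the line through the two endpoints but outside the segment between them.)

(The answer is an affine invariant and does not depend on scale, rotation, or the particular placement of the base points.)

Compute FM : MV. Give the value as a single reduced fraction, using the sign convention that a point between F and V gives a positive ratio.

FM:MV = -3/5

Set F = (0, 0), S = (1, 0), V = (0, 1); any affine frame gives the same invariant.
1. P lies on line SF with SP:PF = 5:(-2) ⇒ P = (-2/3, 0)
2. M is where the line through S parallel to PV meets line FV ⇒ M = (0, -3/2)
M = F + t·(V−F) with t = -3/2, so FM:MV = t:(1−t) = -3/2:5/2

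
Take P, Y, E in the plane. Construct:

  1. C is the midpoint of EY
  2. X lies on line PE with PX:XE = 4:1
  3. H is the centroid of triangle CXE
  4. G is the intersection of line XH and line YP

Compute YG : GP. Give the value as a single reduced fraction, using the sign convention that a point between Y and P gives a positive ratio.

Work in coordinates with P = (0, 0), Y = (1, 0), E = (0, 1).
1. C is the midpoint of EY ⇒ C = (1/2, 1/2)
2. X lies on line PE with PX:XE = 4:1 ⇒ X = (0, 4/5)
3. H is the centroid of triangle CXE ⇒ H = (1/6, 23/30)
4. G is the intersection of line XH and line YP ⇒ G = (4, 0)
G = Y + t·(P−Y) with t = -3, so YG:GP = t:(1−t) = -3:4

YG:GP = -3/4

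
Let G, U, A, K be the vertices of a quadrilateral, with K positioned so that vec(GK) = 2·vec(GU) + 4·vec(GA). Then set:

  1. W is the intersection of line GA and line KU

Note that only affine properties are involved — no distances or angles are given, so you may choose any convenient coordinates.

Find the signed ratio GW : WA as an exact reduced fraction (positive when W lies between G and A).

Set G = (0, 0), U = (1, 0), A = (0, 1), K = (2, 4); any affine frame gives the same invariant.
1. W is the intersection of line GA and line KU ⇒ W = (0, -4)
W = G + t·(A−G) with t = -4, so GW:WA = t:(1−t) = -4:5

GW:WA = -4/5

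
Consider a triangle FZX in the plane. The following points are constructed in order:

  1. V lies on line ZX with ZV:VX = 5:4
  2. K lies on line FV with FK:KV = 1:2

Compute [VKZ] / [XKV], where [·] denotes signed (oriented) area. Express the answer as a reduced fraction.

[VKZ]:[XKV] = 5/4

Choose coordinates F = (0, 0), Z = (1, 0), X = (0, 1).
1. V lies on line ZX with ZV:VX = 5:4 ⇒ V = (4/9, 5/9)
2. K lies on line FV with FK:KV = 1:2 ⇒ K = (4/27, 5/27)
2·[VKZ] = 10/27, 2·[XKV] = 8/27
[VKZ]:[XKV] = 10/27:8/27 = 5/4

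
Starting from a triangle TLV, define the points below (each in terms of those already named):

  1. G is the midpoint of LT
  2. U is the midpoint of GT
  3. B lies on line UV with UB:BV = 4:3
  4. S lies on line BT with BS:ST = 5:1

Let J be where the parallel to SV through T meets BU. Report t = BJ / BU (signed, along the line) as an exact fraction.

Work in coordinates with T = (0, 0), L = (1, 0), V = (0, 1).
1. G is the midpoint of LT ⇒ G = (1/2, 0)
2. U is the midpoint of GT ⇒ U = (1/4, 0)
3. B lies on line UV with UB:BV = 4:3 ⇒ B = (3/28, 4/7)
4. S lies on line BT with BS:ST = 5:1 ⇒ S = (1/56, 2/21)
through T parallel to SV: direction (-1/56, 19/21); meets BU at J = (-3/140, 38/35)
J = B + t·(U−B) with t = -9/10

t = -9/10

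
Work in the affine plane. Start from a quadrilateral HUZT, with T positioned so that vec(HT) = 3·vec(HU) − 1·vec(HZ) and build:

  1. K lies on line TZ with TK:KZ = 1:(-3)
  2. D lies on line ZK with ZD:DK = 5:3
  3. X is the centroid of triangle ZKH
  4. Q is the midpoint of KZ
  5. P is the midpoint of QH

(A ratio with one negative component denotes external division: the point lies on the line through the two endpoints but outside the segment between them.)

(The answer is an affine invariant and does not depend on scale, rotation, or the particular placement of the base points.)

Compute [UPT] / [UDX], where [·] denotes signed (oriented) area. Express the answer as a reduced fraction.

Assign H = (0, 0), U = (1, 0), Z = (0, 1), T = (3, -1) — the answer is frame-independent, so this choice is without loss of generality.
1. K lies on line TZ with TK:KZ = 1:(-3) ⇒ K = (9/2, -2)
2. D lies on line ZK with ZD:DK = 5:3 ⇒ D = (45/16, -7/8)
3. X is the centroid of triangle ZKH ⇒ X = (3/2, -1/3)
4. Q is the midpoint of KZ ⇒ Q = (9/4, -1/2)
5. P is the midpoint of QH ⇒ P = (9/8, -1/4)
2·[UPT] = 3/8, 2·[UDX] = -1/6
[UPT]:[UDX] = 3/8:-1/6 = -9/4

[UPT]:[UDX] = -9/4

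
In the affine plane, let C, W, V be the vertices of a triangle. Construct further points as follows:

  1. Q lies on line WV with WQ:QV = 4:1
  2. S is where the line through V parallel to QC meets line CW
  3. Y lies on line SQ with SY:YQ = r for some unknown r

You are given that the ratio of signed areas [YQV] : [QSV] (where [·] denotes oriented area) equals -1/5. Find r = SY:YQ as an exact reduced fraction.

r = 4

Work in coordinates with C = (0, 0), W = (1, 0), V = (0, 1).
1. Q lies on line WV with WQ:QV = 4:1 ⇒ Q = (1/5, 4/5)
2. S is where the line through V parallel to QC meets line CW ⇒ S = (-1/4, 0)
3. With SY:YQ = r, write λ = r/(r+1) so Y = S + λ·(Q−S); Y is affine-linear in λ
Every point depending on Y is an affine combination of Y and λ-independent points, so each such coordinate is linear in λ; the λ² term in each signed area is a multiple of (Q−S)×(Q−S) = 0, so 2·[YQV] and 2·[QSV] are each linear in λ. Evaluating at λ=0 and λ=1:
  2·[YQV] = -1/4·λ + 1/4,   2·[QSV] = -1/4
So [YQV]:[QSV] = (-1/4·λ + 1/4) / (-1/4). Setting this equal to -1/5:
  -1/4·λ + 1/4 = -1/5·(-1/4)  ⇒  λ = 4/5
Then r = λ/(1−λ) = (4/5)/(1/5) = 4. Check: with r = 4, Y = (11/100, 16/25) and [YQV]:[QSV] = -1/5 as required.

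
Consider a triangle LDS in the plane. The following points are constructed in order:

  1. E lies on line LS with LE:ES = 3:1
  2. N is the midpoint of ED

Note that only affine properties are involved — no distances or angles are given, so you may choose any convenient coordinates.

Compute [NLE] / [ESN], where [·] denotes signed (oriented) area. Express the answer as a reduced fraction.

Choose coordinates L = (0, 0), D = (1, 0), S = (0, 1).
1. E lies on line LS with LE:ES = 3:1 ⇒ E = (0, 3/4)
2. N is the midpoint of ED ⇒ N = (1/2, 3/8)
2·[NLE] = -3/8, 2·[ESN] = -1/8
[NLE]:[ESN] = -3/8:-1/8 = 3

[NLE]:[ESN] = 3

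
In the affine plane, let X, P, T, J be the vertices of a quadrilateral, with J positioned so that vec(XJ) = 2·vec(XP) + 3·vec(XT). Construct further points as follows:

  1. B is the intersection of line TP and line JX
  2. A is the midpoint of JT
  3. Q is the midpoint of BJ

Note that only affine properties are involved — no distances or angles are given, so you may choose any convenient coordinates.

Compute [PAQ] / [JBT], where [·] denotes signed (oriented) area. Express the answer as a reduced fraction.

[PAQ]:[JBT] = 1/4

Work in coordinates with X = (0, 0), P = (1, 0), T = (0, 1), J = (2, 3).
1. B is the intersection of line TP and line JX ⇒ B = (2/5, 3/5)
2. A is the midpoint of JT ⇒ A = (1, 2)
3. Q is the midpoint of BJ ⇒ Q = (6/5, 9/5)
2·[PAQ] = -2/5, 2·[JBT] = -8/5
[PAQ]:[JBT] = -2/5:-8/5 = 1/4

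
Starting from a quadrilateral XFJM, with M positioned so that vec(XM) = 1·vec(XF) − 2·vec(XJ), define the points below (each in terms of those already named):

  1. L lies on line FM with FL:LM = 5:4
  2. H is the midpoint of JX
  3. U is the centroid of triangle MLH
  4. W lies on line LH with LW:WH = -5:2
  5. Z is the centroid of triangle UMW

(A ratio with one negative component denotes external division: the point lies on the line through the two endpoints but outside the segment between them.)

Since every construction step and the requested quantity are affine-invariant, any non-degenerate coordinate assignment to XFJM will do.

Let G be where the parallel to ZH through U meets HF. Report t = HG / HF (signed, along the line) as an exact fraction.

Assign X = (0, 0), F = (1, 0), J = (0, 1), M = (1, -2) — the answer is frame-independent, so this choice is without loss of generality.
1. L lies on line FM with FL:LM = 5:4 ⇒ L = (1, -10/9)
2. H is the midpoint of JX ⇒ H = (0, 1/2)
3. U is the centroid of triangle MLH ⇒ U = (2/3, -47/54)
4. W lies on line LH with LW:WH = -5:2 ⇒ W = (-2/3, 85/54)
5. Z is the centroid of triangle UMW ⇒ Z = (1/3, -35/81)
through U parallel to ZH: direction (-1/3, 151/162); meets HF at G = (20/93, 73/186)
G = H + t·(F−H) with t = 20/93

t = 20/93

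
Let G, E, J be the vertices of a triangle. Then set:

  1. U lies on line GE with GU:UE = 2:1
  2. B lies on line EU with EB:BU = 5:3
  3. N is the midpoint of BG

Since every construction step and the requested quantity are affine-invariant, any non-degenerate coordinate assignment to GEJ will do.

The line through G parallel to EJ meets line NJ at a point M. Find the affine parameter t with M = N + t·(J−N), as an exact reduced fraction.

Work in coordinates with G = (0, 0), E = (1, 0), J = (0, 1).
1. U lies on line GE with GU:UE = 2:1 ⇒ U = (2/3, 0)
2. B lies on line EU with EB:BU = 5:3 ⇒ B = (19/24, 0)
3. N is the midpoint of BG ⇒ N = (19/48, 0)
through G parallel to EJ: direction (-1, 1); meets NJ at M = (19/29, -19/29)
M = N + t·(J−N) with t = -19/29

t = -19/29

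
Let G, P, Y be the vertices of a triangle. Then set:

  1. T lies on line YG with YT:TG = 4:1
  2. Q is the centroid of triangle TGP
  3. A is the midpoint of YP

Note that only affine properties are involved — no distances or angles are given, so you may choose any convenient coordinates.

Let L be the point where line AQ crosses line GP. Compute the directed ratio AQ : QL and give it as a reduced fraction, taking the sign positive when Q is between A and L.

AQ:QL = 13/2

Set G = (0, 0), P = (1, 0), Y = (0, 1); any affine frame gives the same invariant.
1. T lies on line YG with YT:TG = 4:1 ⇒ T = (0, 1/5)
2. Q is the centroid of triangle TGP ⇒ Q = (1/3, 1/15)
3. A is the midpoint of YP ⇒ A = (1/2, 1/2)
line AQ meets GP at L = (4/13, 0)
Q = A + t·(L−A) with t = 13/15, so AQ:QL = 13/15:2/15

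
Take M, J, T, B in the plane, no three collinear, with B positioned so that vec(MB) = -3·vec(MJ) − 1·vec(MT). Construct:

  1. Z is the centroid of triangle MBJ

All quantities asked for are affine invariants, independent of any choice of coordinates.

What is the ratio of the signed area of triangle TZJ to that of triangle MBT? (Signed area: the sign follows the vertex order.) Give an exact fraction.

[TZJ]:[MBT] = -2/3

Set M = (0, 0), J = (1, 0), T = (0, 1), B = (-3, -1); any affine frame gives the same invariant.
1. Z is the centroid of triangle MBJ ⇒ Z = (-2/3, -1/3)
2·[TZJ] = 2, 2·[MBT] = -3
[TZJ]:[MBT] = 2:-3 = -2/3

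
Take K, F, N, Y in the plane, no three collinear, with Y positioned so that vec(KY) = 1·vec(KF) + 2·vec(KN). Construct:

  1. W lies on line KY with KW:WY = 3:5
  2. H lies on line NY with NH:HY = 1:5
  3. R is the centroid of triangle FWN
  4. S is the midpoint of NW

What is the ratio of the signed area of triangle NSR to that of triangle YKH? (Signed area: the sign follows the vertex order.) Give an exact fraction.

[NSR]:[YKH] = 1/40

Work in coordinates with K = (0, 0), F = (1, 0), N = (0, 1), Y = (1, 2).
1. W lies on line KY with KW:WY = 3:5 ⇒ W = (3/8, 3/4)
2. H lies on line NY with NH:HY = 1:5 ⇒ H = (1/6, 7/6)
3. R is the centroid of triangle FWN ⇒ R = (11/24, 7/12)
4. S is the midpoint of NW ⇒ S = (3/16, 7/8)
2·[NSR] = -1/48, 2·[YKH] = -5/6
[NSR]:[YKH] = -1/48:-5/6 = 1/40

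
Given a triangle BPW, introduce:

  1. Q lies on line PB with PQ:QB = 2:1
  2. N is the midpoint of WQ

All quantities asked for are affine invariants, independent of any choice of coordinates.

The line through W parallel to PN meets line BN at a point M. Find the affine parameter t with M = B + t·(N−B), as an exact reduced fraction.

t = 5/3

Assign B = (0, 0), P = (1, 0), W = (0, 1) — the answer is frame-independent, so this choice is without loss of generality.
1. Q lies on line PB with PQ:QB = 2:1 ⇒ Q = (1/3, 0)
2. N is the midpoint of WQ ⇒ N = (1/6, 1/2)
through W parallel to PN: direction (-5/6, 1/2); meets BN at M = (5/18, 5/6)
M = B + t·(N−B) with t = 5/3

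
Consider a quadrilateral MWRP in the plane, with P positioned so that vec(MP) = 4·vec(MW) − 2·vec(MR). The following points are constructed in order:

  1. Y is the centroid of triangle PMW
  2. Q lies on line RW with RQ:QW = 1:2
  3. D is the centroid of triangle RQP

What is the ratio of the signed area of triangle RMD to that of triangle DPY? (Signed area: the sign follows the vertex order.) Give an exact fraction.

Choose coordinates M = (0, 0), W = (1, 0), R = (0, 1), P = (4, -2).
1. Y is the centroid of triangle PMW ⇒ Y = (5/3, -2/3)
2. Q lies on line RW with RQ:QW = 1:2 ⇒ Q = (1/3, 2/3)
3. D is the centroid of triangle RQP ⇒ D = (13/9, -1/9)
2·[RMD] = 13/9, 2·[DPY] = -1
[RMD]:[DPY] = 13/9:-1 = -13/9

[RMD]:[DPY] = -13/9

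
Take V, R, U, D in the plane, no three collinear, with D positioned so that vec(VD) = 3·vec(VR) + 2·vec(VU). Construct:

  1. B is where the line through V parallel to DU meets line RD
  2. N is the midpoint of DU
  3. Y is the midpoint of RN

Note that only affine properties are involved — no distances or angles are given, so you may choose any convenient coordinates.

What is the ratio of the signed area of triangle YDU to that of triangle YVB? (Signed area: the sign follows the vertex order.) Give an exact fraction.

[YDU]:[YVB] = 4

Assign V = (0, 0), R = (1, 0), U = (0, 1), D = (3, 2) — the answer is frame-independent, so this choice is without loss of generality.
1. B is where the line through V parallel to DU meets line RD ⇒ B = (3/2, 1/2)
2. N is the midpoint of DU ⇒ N = (3/2, 3/2)
3. Y is the midpoint of RN ⇒ Y = (5/4, 3/4)
2·[YDU] = 2, 2·[YVB] = 1/2
[YDU]:[YVB] = 2:1/2 = 4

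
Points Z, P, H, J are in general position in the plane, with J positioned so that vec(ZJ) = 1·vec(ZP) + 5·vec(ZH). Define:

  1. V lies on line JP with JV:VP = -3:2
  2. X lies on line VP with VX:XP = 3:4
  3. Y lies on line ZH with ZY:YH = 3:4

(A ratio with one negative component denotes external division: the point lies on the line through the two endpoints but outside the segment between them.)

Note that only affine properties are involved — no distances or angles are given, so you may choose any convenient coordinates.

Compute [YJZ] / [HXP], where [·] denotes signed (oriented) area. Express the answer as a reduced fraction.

[YJZ]:[HXP] = -3/40

Set Z = (0, 0), P = (1, 0), H = (0, 1), J = (1, 5); any affine frame gives the same invariant.
1. V lies on line JP with JV:VP = -3:2 ⇒ V = (1, -10)
2. X lies on line VP with VX:XP = 3:4 ⇒ X = (1, -40/7)
3. Y lies on line ZH with ZY:YH = 3:4 ⇒ Y = (0, 3/7)
2·[YJZ] = -3/7, 2·[HXP] = 40/7
[YJZ]:[HXP] = -3/7:40/7 = -3/40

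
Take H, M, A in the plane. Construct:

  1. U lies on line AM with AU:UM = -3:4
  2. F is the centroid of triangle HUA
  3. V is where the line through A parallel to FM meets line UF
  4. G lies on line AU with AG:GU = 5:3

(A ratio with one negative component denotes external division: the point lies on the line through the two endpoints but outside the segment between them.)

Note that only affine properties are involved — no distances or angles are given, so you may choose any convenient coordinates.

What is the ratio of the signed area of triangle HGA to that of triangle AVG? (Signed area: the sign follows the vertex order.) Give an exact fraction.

[HGA]:[AVG] = 4

Work in coordinates with H = (0, 0), M = (1, 0), A = (0, 1).
1. U lies on line AM with AU:UM = -3:4 ⇒ U = (-3, 4)
2. F is the centroid of triangle HUA ⇒ F = (-1, 5/3)
3. V is where the line through A parallel to FM meets line UF ⇒ V = (-3/2, 9/4)
4. G lies on line AU with AG:GU = 5:3 ⇒ G = (-15/8, 23/8)
2·[HGA] = -15/8, 2·[AVG] = -15/32
[HGA]:[AVG] = -15/8:-15/32 = 4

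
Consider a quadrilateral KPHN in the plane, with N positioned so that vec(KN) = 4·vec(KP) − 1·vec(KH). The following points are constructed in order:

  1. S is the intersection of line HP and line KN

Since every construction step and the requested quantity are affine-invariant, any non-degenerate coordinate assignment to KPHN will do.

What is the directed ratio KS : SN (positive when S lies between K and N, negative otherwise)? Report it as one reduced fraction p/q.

KS:SN = 1/2

Choose coordinates K = (0, 0), P = (1, 0), H = (0, 1), N = (4, -1).
1. S is the intersection of line HP and line KN ⇒ S = (4/3, -1/3)
S = K + t·(N−K) with t = 1/3, so KS:SN = t:(1−t) = 1/3:2/3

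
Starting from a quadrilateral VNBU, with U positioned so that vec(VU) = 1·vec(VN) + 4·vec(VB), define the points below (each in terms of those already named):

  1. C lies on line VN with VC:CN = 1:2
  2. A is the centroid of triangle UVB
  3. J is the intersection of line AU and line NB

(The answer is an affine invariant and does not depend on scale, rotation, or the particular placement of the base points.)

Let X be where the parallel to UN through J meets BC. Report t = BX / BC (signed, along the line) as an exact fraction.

t = 1/3

Assign V = (0, 0), N = (1, 0), B = (0, 1), U = (1, 4) — the answer is frame-independent, so this choice is without loss of generality.
1. C lies on line VN with VC:CN = 1:2 ⇒ C = (1/3, 0)
2. A is the centroid of triangle UVB ⇒ A = (1/3, 5/3)
3. J is the intersection of line AU and line NB ⇒ J = (1/9, 8/9)
through J parallel to UN: direction (0, -4); meets BC at X = (1/9, 2/3)
X = B + t·(C−B) with t = 1/3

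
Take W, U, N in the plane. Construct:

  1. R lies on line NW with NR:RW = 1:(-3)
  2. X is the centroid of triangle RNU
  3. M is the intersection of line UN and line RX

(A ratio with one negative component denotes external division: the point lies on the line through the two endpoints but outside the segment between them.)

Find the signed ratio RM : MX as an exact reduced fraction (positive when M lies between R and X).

Set W = (0, 0), U = (1, 0), N = (0, 1); any affine frame gives the same invariant.
1. R lies on line NW with NR:RW = 1:(-3) ⇒ R = (0, 3/2)
2. X is the centroid of triangle RNU ⇒ X = (1/3, 5/6)
3. M is the intersection of line UN and line RX ⇒ M = (1/2, 1/2)
M = R + t·(X−R) with t = 3/2, so RM:MX = t:(1−t) = 3/2:-1/2

RM:MX = -3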